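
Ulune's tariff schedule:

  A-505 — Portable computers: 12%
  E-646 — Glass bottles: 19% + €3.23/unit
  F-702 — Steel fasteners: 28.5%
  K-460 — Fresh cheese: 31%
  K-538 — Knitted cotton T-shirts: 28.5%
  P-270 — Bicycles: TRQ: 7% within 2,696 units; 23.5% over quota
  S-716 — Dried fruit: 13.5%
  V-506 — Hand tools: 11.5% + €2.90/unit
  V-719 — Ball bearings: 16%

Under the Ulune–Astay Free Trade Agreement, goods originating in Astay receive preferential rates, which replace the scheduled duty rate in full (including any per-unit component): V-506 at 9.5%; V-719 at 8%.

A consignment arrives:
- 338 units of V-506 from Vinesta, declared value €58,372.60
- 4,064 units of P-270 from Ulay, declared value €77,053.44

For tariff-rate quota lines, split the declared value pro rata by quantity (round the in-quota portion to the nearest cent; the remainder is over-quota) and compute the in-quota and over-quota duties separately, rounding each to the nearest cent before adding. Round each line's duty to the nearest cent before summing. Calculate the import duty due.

Line 1 (V-506, Vinesta, 338 units, €58,372.60):
Base rate for V-506 is 11.5% + €2.90/unit.
V-506 has an FTA preferential rate, but origin Vinesta is not Astay; base rate stands.
Duty = €58,372.60 × 11.5% + 338 × €2.90 = €7,693.05.
Line 2 (P-270, Ulay, 4,064 units, €77,053.44):
Code P-270 is under a tariff-rate quota (threshold 2,696 units). In-quota: 2,696 units at 7%; over-quota: 1,368 units at 23.5%.
Pro-rata value split: in-quota = €77,053.44 × 2,696/4,064 = €51,116.16; over-quota = €77,053.44 − €51,116.16 = €25,937.28.
In-quota duty = €51,116.16 × 7% = €3,578.13. Over-quota duty = €25,937.28 × 23.5% = €6,095.26.
Line duty = €3,578.13 + €6,095.26 = €9,673.39.
Total = €7,693.05 + €9,673.39 = €17,366.44.

€17,366.44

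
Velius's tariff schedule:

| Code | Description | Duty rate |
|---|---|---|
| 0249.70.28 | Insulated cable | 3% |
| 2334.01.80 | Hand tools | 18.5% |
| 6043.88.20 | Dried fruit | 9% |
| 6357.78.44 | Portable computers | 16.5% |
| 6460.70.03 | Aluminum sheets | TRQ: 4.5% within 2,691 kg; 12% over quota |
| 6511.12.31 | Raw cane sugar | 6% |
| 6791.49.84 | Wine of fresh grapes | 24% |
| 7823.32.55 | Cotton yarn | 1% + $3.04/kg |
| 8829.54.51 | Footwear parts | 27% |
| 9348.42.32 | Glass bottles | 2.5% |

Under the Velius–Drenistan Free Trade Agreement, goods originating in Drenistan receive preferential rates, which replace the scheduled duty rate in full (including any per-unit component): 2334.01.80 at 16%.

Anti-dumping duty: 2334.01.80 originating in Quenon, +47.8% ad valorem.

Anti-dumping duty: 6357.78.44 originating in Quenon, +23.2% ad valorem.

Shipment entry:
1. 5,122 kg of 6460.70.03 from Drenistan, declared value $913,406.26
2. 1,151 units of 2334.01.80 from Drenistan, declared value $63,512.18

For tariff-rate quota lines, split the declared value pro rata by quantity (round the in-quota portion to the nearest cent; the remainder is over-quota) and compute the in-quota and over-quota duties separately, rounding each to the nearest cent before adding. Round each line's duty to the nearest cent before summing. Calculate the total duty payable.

$83,779.25

Line 1 (6460.70.03, Drenistan, 5,122 kg, $913,406.26):
Code 6460.70.03 is under a tariff-rate quota (threshold 2,691 kg). In-quota: 2,691 kg at 4.5%; over-quota: 2,431 kg at 12%.
Pro-rata value split: in-quota = $913,406.26 × 2,691/5,122 = $479,886.03; over-quota = $913,406.26 − $479,886.03 = $433,520.23.
In-quota duty = $479,886.03 × 4.5% = $21,594.87. Over-quota duty = $433,520.23 × 12% = $52,022.43.
Line duty = $21,594.87 + $52,022.43 = $73,617.30.
Line 2 (2334.01.80, Drenistan, 1,151 units, $63,512.18):
Base rate for 2334.01.80 is 18.5%.
Origin Drenistan qualifies under the Velius–Drenistan agreement and 2334.01.80 is covered: preferential rate 16% applies instead.
The additional-duty order on 2334.01.80 targets Quenon, not Drenistan; it does not apply.
Duty = $63,512.18 × 16% = $10,161.95.
Total = $73,617.30 + $10,161.95 = $83,779.25.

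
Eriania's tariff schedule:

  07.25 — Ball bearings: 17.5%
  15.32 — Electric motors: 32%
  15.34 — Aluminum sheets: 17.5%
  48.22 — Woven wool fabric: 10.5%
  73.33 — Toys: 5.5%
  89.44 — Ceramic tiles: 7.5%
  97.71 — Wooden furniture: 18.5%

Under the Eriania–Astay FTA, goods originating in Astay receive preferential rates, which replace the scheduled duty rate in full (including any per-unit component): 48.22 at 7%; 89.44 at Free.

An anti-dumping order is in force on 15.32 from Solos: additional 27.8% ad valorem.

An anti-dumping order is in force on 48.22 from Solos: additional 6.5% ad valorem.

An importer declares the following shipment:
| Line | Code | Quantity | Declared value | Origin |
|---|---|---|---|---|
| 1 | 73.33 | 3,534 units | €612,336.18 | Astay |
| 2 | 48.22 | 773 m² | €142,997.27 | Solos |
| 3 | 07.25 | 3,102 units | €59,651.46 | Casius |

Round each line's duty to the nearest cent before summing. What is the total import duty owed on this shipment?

€68,427.04

Line 1 (73.33, Astay, 3,534 units, €612,336.18):
Base rate for 73.33 is 5.5%.
Origin Astay is the FTA partner but 73.33 is not on the preference list; base rate stands.
Duty = €612,336.18 × 5.5% = €33,678.49.
Line 2 (48.22, Solos, 773 m², €142,997.27):
Base rate for 48.22 is 10.5%.
48.22 has an FTA preferential rate, but origin Solos is not Astay; base rate stands.
Additional duty on 48.22 from Solos: +6.5%. Applied ad valorem rate: 10.5% + 6.5% = 17%.
Duty = €142,997.27 × 17% = €24,309.54.
Line 3 (07.25, Casius, 3,102 units, €59,651.46):
Base rate for 07.25 is 17.5%.
Duty = €59,651.46 × 17.5% = €10,439.01.
Total = €33,678.49 + €24,309.54 + €10,439.01 = €68,427.04.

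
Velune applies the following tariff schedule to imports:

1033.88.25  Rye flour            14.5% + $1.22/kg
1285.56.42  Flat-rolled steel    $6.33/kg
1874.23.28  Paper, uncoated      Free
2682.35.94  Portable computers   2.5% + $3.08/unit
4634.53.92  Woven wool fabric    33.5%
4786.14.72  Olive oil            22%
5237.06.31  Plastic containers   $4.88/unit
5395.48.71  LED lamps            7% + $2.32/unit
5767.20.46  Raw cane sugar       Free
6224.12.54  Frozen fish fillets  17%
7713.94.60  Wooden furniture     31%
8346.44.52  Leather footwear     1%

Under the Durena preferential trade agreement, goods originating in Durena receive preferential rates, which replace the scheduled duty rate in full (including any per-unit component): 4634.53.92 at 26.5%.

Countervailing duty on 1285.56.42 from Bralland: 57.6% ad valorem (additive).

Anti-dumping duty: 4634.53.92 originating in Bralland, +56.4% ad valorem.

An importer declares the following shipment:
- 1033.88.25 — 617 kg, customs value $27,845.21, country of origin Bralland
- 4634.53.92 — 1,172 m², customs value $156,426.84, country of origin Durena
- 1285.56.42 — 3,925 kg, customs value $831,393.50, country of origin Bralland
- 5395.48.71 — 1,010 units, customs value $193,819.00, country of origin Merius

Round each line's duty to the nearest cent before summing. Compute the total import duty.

$565,881.85

Line 1 (1033.88.25, Bralland, 617 kg, $27,845.21):
Base rate for 1033.88.25 is 14.5% + $1.22/kg.
Duty = $27,845.21 × 14.5% + 617 × $1.22 = $4,790.30.
Line 2 (4634.53.92, Durena, 1,172 m², $156,426.84):
Base rate for 4634.53.92 is 33.5%.
Origin Durena qualifies under the Velune–Durena agreement and 4634.53.92 is covered: preferential rate 26.5% applies instead.
The additional-duty order on 4634.53.92 targets Bralland, not Durena; it does not apply.
Duty = $156,426.84 × 26.5% = $41,453.11.
Line 3 (1285.56.42, Bralland, 3,925 kg, $831,393.50):
Base rate for 1285.56.42 is $6.33/kg.
Additional duty on 1285.56.42 from Bralland: +57.6% ad valorem. Applied ad valorem rate = 57.6%.
Duty = $831,393.50 × 57.6% + 3,925 × $6.33 = $503,727.91.
Line 4 (5395.48.71, Merius, 1,010 units, $193,819.00):
Base rate for 5395.48.71 is 7% + $2.32/unit.
Duty = $193,819.00 × 7% + 1,010 × $2.32 = $15,910.53.
Total = $4,790.30 + $41,453.11 + $503,727.91 + $15,910.53 = $565,881.85.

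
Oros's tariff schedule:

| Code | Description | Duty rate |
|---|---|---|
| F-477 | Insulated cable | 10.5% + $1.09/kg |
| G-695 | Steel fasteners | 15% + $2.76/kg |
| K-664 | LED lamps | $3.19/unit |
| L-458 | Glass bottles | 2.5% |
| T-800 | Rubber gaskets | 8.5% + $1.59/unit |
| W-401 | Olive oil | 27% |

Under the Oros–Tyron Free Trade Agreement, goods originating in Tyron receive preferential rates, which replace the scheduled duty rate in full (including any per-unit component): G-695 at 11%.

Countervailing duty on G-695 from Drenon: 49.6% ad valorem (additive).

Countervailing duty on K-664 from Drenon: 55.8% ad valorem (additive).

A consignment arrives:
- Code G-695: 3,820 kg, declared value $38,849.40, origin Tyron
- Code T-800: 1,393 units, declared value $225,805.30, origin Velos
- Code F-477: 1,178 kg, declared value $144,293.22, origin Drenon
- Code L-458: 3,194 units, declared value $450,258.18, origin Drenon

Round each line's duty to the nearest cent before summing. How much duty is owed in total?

$53,373.01

Line 1 (G-695, Tyron, 3,820 kg, $38,849.40):
Base rate for G-695 is 15% + $2.76/kg.
Origin Tyron qualifies under the Oros–Tyron agreement and G-695 is covered: preferential rate 11% applies instead.
The additional-duty order on G-695 targets Drenon, not Tyron; it does not apply.
Duty = $38,849.40 × 11% = $4,273.43.
Line 2 (T-800, Velos, 1,393 units, $225,805.30):
Base rate for T-800 is 8.5% + $1.59/unit.
Duty = $225,805.30 × 8.5% + 1,393 × $1.59 = $21,408.32.
Line 3 (F-477, Drenon, 1,178 kg, $144,293.22):
Base rate for F-477 is 10.5% + $1.09/kg.
Duty = $144,293.22 × 10.5% + 1,178 × $1.09 = $16,434.81.
Line 4 (L-458, Drenon, 3,194 units, $450,258.18):
Base rate for L-458 is 2.5%.
Duty = $450,258.18 × 2.5% = $11,256.45.
Total = $4,273.43 + $21,408.32 + $16,434.81 + $11,256.45 = $53,373.01.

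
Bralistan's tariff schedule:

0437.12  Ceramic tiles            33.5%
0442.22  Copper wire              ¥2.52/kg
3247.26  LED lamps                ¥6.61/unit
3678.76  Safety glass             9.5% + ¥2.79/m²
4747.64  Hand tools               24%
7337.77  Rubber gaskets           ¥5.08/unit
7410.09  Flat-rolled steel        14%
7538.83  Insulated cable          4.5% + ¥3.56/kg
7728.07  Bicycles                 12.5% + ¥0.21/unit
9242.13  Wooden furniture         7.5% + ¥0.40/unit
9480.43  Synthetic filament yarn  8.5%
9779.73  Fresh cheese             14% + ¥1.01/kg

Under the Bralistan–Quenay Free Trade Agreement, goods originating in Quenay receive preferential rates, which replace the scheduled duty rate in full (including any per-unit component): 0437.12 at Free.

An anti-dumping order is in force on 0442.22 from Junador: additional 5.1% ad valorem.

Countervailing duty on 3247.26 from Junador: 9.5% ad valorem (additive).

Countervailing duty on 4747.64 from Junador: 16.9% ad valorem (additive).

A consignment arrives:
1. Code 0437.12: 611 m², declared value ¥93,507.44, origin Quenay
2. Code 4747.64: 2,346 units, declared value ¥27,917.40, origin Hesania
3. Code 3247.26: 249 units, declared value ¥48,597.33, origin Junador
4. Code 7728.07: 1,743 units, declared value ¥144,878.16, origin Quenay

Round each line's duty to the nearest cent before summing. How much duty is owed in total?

¥31,438.62

Line 1 (0437.12, Quenay, 611 m², ¥93,507.44):
Base rate for 0437.12 is 33.5%.
Origin Quenay qualifies under the Bralistan–Quenay agreement and 0437.12 is covered: preferential rate Free applies instead.
Duty = ¥93,507.44 × 0% = ¥0.00.
Line 2 (4747.64, Hesania, 2,346 units, ¥27,917.40):
Base rate for 4747.64 is 24%.
The additional-duty order on 4747.64 targets Junador, not Hesania; it does not apply.
Duty = ¥27,917.40 × 24% = ¥6,700.18.
Line 3 (3247.26, Junador, 249 units, ¥48,597.33):
Base rate for 3247.26 is ¥6.61/unit.
Additional duty on 3247.26 from Junador: +9.5% ad valorem. Applied ad valorem rate = 9.5%.
Duty = ¥48,597.33 × 9.5% + 249 × ¥6.61 = ¥6,262.64.
Line 4 (7728.07, Quenay, 1,743 units, ¥144,878.16):
Base rate for 7728.07 is 12.5% + ¥0.21/unit.
Origin Quenay is the FTA partner but 7728.07 is not on the preference list; base rate stands.
Duty = ¥144,878.16 × 12.5% + 1,743 × ¥0.21 = ¥18,475.80.
Total = ¥0.00 + ¥6,700.18 + ¥6,262.64 + ¥18,475.80 = ¥31,438.62.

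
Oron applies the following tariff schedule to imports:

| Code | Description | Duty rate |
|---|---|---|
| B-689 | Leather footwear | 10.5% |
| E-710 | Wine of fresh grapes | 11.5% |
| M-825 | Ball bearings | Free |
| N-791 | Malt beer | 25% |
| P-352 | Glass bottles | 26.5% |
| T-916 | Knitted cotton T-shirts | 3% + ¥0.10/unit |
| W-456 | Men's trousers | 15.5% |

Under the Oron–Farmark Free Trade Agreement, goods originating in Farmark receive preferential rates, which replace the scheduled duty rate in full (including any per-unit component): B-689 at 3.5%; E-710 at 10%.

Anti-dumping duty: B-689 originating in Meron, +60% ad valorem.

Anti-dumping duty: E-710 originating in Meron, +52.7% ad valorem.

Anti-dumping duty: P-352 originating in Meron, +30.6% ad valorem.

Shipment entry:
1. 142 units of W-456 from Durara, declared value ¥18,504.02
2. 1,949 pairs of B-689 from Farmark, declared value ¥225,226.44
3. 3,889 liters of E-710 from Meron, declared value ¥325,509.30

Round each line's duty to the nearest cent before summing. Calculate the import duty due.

Line 1 (W-456, Durara, 142 units, ¥18,504.02):
Base rate for W-456 is 15.5%.
Duty = ¥18,504.02 × 15.5% = ¥2,868.12.
Line 2 (B-689, Farmark, 1,949 pairs, ¥225,226.44):
Base rate for B-689 is 10.5%.
Origin Farmark qualifies under the Oron–Farmark agreement and B-689 is covered: preferential rate 3.5% applies instead.
The additional-duty order on B-689 targets Meron, not Farmark; it does not apply.
Duty = ¥225,226.44 × 3.5% = ¥7,882.93.
Line 3 (E-710, Meron, 3,889 liters, ¥325,509.30):
Base rate for E-710 is 11.5%.
E-710 has an FTA preferential rate, but origin Meron is not Farmark; base rate stands.
Additional duty on E-710 from Meron: +52.7%. Applied ad valorem rate: 11.5% + 52.7% = 64.2%.
Duty = ¥325,509.30 × 64.2% = ¥208,976.97.
Total = ¥2,868.12 + ¥7,882.93 + ¥208,976.97 = ¥219,728.02.

¥219,728.02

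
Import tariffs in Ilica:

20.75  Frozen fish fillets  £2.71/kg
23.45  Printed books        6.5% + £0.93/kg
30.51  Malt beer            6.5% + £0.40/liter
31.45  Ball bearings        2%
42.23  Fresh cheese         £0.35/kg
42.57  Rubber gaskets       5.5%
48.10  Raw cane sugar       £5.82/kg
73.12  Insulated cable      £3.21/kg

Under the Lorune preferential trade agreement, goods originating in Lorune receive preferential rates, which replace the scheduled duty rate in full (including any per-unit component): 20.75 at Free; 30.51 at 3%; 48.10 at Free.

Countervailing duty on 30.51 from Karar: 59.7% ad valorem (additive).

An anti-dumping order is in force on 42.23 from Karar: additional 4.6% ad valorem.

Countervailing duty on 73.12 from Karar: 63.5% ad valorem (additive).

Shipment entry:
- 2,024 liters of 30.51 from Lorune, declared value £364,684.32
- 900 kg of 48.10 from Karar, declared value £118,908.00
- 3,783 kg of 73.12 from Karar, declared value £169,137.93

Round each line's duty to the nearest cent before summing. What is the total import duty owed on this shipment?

Line 1 (30.51, Lorune, 2,024 liters, £364,684.32):
Base rate for 30.51 is 6.5% + £0.40/liter.
Origin Lorune qualifies under the Ilica–Lorune agreement and 30.51 is covered: preferential rate 3% applies instead.
The additional-duty order on 30.51 targets Karar, not Lorune; it does not apply.
Duty = £364,684.32 × 3% = £10,940.53.
Line 2 (48.10, Karar, 900 kg, £118,908.00):
Base rate for 48.10 is £5.82/kg.
48.10 has an FTA preferential rate, but origin Karar is not Lorune; base rate stands.
Duty = 900 × £5.82 = £5,238.00.
Line 3 (73.12, Karar, 3,783 kg, £169,137.93):
Base rate for 73.12 is £3.21/kg.
Additional duty on 73.12 from Karar: +63.5% ad valorem. Applied ad valorem rate = 63.5%.
Duty = £169,137.93 × 63.5% + 3,783 × £3.21 = £119,546.02.
Total = £10,940.53 + £5,238.00 + £119,546.02 = £135,724.55.

£135,724.55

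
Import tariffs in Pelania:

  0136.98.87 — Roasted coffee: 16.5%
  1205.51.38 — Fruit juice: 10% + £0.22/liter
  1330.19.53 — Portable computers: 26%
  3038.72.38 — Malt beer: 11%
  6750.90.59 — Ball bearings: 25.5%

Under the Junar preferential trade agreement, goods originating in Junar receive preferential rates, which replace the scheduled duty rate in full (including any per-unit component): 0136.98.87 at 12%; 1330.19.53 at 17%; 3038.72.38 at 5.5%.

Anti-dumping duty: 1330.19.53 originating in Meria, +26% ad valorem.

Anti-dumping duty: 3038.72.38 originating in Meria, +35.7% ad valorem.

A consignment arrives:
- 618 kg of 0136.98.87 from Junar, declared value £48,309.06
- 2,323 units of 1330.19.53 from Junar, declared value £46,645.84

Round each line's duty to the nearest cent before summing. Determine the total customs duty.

Line 1 (0136.98.87, Junar, 618 kg, £48,309.06):
Base rate for 0136.98.87 is 16.5%.
Origin Junar qualifies under the Pelania–Junar agreement and 0136.98.87 is covered: preferential rate 12% applies instead.
Duty = £48,309.06 × 12% = £5,797.09.
Line 2 (1330.19.53, Junar, 2,323 units, £46,645.84):
Base rate for 1330.19.53 is 26%.
Origin Junar qualifies under the Pelania–Junar agreement and 1330.19.53 is covered: preferential rate 17% applies instead.
The additional-duty order on 1330.19.53 targets Meria, not Junar; it does not apply.
Duty = £46,645.84 × 17% = £7,929.79.
Total = £5,797.09 + £7,929.79 = £13,726.88.

£13,726.88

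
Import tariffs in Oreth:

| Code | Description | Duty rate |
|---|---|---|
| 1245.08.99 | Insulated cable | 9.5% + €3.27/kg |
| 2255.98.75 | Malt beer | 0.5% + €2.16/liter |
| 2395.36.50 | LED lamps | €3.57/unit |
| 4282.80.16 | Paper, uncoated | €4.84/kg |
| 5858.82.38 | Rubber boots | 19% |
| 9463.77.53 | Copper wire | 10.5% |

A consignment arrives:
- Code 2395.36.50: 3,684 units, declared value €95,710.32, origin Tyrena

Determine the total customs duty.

€13,151.88

Line 1 (2395.36.50, Tyrena, 3,684 units, €95,710.32):
Base rate for 2395.36.50 is €3.57/unit.
Duty = 3,684 × €3.57 = €13,151.88.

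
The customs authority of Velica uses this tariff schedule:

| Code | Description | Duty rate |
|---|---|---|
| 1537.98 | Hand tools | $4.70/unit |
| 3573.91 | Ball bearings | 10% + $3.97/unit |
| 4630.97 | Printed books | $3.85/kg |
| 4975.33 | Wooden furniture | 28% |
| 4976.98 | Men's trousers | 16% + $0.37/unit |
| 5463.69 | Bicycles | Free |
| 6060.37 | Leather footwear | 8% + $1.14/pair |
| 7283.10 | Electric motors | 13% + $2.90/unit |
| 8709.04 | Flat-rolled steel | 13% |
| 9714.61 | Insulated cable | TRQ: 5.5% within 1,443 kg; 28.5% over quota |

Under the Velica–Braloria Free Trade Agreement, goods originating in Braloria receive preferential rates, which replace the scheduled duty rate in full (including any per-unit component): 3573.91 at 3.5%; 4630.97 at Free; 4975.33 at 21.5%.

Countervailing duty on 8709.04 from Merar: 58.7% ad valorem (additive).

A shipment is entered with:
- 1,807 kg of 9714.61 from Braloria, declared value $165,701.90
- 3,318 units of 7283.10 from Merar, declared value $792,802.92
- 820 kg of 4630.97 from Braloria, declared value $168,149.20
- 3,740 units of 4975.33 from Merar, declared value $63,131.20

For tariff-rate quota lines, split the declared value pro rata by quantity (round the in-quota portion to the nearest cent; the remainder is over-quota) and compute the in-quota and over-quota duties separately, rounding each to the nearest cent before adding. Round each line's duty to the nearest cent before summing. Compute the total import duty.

Line 1 (9714.61, Braloria, 1,807 kg, $165,701.90):
Code 9714.61 is under a tariff-rate quota (threshold 1,443 kg). In-quota: 1,443 kg at 5.5%; over-quota: 364 kg at 28.5%.
Pro-rata value split: in-quota = $165,701.90 × 1,443/1,807 = $132,323.10; over-quota = $165,701.90 − $132,323.10 = $33,378.80.
In-quota duty = $132,323.10 × 5.5% = $7,277.77. Over-quota duty = $33,378.80 × 28.5% = $9,512.96.
Line duty = $7,277.77 + $9,512.96 = $16,790.73.
Line 2 (7283.10, Merar, 3,318 units, $792,802.92):
Base rate for 7283.10 is 13% + $2.90/unit.
Duty = $792,802.92 × 13% + 3,318 × $2.90 = $112,686.58.
Line 3 (4630.97, Braloria, 820 kg, $168,149.20):
Base rate for 4630.97 is $3.85/kg.
Origin Braloria qualifies under the Velica–Braloria agreement and 4630.97 is covered: preferential rate Free applies instead.
Duty = $168,149.20 × 0% = $0.00.
Line 4 (4975.33, Merar, 3,740 units, $63,131.20):
Base rate for 4975.33 is 28%.
4975.33 has an FTA preferential rate, but origin Merar is not Braloria; base rate stands.
Duty = $63,131.20 × 28% = $17,676.74.
Total = $16,790.73 + $112,686.58 + $0.00 + $17,676.74 = $147,154.05.

$147,154.05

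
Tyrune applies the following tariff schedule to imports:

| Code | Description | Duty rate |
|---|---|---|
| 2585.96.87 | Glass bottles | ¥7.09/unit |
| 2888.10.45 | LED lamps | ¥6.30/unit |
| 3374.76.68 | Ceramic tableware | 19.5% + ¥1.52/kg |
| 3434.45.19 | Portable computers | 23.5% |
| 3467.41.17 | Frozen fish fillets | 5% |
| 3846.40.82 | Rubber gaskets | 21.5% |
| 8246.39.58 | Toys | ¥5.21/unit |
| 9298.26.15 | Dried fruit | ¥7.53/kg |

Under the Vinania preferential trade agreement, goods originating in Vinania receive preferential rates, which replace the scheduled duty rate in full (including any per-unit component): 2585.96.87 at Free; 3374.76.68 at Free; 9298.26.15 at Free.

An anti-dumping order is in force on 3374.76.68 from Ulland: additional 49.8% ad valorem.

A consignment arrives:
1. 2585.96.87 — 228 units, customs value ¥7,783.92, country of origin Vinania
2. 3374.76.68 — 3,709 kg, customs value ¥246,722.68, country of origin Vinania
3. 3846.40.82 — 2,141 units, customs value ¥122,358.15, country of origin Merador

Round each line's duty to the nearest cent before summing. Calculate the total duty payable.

¥26,307.00

Line 1 (2585.96.87, Vinania, 228 units, ¥7,783.92):
Base rate for 2585.96.87 is ¥7.09/unit.
Origin Vinania qualifies under the Tyrune–Vinania agreement and 2585.96.87 is covered: preferential rate Free applies instead.
Duty = ¥7,783.92 × 0% = ¥0.00.
Line 2 (3374.76.68, Vinania, 3,709 kg, ¥246,722.68):
Base rate for 3374.76.68 is 19.5% + ¥1.52/kg.
Origin Vinania qualifies under the Tyrune–Vinania agreement and 3374.76.68 is covered: preferential rate Free applies instead.
The additional-duty order on 3374.76.68 targets Ulland, not Vinania; it does not apply.
Duty = ¥246,722.68 × 0% = ¥0.00.
Line 3 (3846.40.82, Merador, 2,141 units, ¥122,358.15):
Base rate for 3846.40.82 is 21.5%.
Duty = ¥122,358.15 × 21.5% = ¥26,307.00.
Total = ¥0.00 + ¥0.00 + ¥26,307.00 = ¥26,307.00.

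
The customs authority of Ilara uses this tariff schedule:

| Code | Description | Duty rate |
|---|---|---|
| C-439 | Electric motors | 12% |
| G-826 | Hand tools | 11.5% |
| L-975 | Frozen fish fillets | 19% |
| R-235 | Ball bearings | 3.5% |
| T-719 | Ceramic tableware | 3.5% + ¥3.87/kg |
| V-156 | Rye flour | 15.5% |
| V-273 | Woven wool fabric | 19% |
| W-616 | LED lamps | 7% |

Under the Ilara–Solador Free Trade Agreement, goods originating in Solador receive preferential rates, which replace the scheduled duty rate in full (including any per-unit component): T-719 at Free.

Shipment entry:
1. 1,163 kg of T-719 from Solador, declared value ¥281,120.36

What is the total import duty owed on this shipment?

¥0.00

Line 1 (T-719, Solador, 1,163 kg, ¥281,120.36):
Base rate for T-719 is 3.5% + ¥3.87/kg.
Origin Solador qualifies under the Ilara–Solador agreement and T-719 is covered: preferential rate Free applies instead.
Duty = ¥281,120.36 × 0% = ¥0.00.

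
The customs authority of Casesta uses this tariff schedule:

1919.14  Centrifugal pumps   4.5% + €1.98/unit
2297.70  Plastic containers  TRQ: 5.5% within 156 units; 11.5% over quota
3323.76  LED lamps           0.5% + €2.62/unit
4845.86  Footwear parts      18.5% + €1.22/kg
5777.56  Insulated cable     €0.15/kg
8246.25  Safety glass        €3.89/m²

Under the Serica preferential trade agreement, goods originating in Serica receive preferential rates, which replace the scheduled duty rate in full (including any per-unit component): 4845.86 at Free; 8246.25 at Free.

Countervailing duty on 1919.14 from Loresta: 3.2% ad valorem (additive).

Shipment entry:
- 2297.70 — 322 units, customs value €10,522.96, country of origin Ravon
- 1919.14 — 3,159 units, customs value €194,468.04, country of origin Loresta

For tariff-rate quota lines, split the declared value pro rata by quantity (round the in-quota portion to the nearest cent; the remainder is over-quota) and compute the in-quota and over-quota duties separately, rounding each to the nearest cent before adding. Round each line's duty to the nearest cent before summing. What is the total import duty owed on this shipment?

€22,133.11

Line 1 (2297.70, Ravon, 322 units, €10,522.96):
Code 2297.70 is under a tariff-rate quota (threshold 156 units). In-quota: 156 units at 5.5%; over-quota: 166 units at 11.5%.
Pro-rata value split: in-quota = €10,522.96 × 156/322 = €5,098.08; over-quota = €10,522.96 − €5,098.08 = €5,424.88.
In-quota duty = €5,098.08 × 5.5% = €280.39. Over-quota duty = €5,424.88 × 11.5% = €623.86.
Line duty = €280.39 + €623.86 = €904.25.
Line 2 (1919.14, Loresta, 3,159 units, €194,468.04):
Base rate for 1919.14 is 4.5% + €1.98/unit.
Additional duty on 1919.14 from Loresta: +3.2%. Applied ad valorem rate: 4.5% + 3.2% = 7.7%.
Duty = €194,468.04 × 7.7% + 3,159 × €1.98 = €21,228.86.
Total = €904.25 + €21,228.86 = €22,133.11.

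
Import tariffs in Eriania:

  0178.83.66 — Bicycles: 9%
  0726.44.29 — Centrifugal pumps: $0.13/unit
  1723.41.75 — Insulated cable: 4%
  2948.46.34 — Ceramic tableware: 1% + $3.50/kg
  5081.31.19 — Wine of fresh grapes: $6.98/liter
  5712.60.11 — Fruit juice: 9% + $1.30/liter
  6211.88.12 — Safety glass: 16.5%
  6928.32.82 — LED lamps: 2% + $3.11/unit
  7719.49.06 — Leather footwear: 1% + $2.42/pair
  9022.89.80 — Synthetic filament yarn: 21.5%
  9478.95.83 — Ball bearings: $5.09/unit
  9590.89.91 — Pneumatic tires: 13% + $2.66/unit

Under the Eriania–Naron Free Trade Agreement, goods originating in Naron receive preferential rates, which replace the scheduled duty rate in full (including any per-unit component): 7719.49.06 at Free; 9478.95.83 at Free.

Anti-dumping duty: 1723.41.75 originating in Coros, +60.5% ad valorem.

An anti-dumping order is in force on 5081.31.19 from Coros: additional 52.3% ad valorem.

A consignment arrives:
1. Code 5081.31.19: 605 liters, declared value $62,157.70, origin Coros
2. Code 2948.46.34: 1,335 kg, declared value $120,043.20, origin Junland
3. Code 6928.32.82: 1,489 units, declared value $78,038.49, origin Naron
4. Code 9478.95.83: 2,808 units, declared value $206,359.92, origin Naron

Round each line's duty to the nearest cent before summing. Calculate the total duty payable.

$48,795.87

Line 1 (5081.31.19, Coros, 605 liters, $62,157.70):
Base rate for 5081.31.19 is $6.98/liter.
Additional duty on 5081.31.19 from Coros: +52.3% ad valorem. Applied ad valorem rate = 52.3%.
Duty = $62,157.70 × 52.3% + 605 × $6.98 = $36,731.38.
Line 2 (2948.46.34, Junland, 1,335 kg, $120,043.20):
Base rate for 2948.46.34 is 1% + $3.50/kg.
Duty = $120,043.20 × 1% + 1,335 × $3.50 = $5,872.93.
Line 3 (6928.32.82, Naron, 1,489 units, $78,038.49):
Base rate for 6928.32.82 is 2% + $3.11/unit.
Origin Naron is the FTA partner but 6928.32.82 is not on the preference list; base rate stands.
Duty = $78,038.49 × 2% + 1,489 × $3.11 = $6,191.56.
Line 4 (9478.95.83, Naron, 2,808 units, $206,359.92):
Base rate for 9478.95.83 is $5.09/unit.
Origin Naron qualifies under the Eriania–Naron agreement and 9478.95.83 is covered: preferential rate Free applies instead.
Duty = $206,359.92 × 0% = $0.00.
Total = $36,731.38 + $5,872.93 + $6,191.56 + $0.00 = $48,795.87.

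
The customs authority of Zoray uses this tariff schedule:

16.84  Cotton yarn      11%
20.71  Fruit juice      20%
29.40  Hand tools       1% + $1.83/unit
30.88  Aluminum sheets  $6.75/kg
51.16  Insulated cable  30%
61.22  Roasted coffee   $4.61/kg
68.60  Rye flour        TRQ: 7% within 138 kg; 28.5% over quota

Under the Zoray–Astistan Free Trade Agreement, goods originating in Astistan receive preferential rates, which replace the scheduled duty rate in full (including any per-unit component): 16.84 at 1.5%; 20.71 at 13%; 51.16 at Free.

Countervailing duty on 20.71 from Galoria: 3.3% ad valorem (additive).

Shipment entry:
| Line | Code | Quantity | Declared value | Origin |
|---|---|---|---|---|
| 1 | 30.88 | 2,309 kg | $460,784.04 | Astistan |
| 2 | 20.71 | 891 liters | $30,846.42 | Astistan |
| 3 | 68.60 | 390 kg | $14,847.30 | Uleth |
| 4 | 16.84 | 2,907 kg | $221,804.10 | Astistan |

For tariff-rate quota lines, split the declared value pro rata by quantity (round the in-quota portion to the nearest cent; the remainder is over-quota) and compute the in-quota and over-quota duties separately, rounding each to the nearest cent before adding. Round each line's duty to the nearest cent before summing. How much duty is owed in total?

Line 1 (30.88, Astistan, 2,309 kg, $460,784.04):
Base rate for 30.88 is $6.75/kg.
Origin Astistan is the FTA partner but 30.88 is not on the preference list; base rate stands.
Duty = 2,309 × $6.75 = $15,585.75.
Line 2 (20.71, Astistan, 891 liters, $30,846.42):
Base rate for 20.71 is 20%.
Origin Astistan qualifies under the Zoray–Astistan agreement and 20.71 is covered: preferential rate 13% applies instead.
The additional-duty order on 20.71 targets Galoria, not Astistan; it does not apply.
Duty = $30,846.42 × 13% = $4,010.03.
Line 3 (68.60, Uleth, 390 kg, $14,847.30):
Code 68.60 is under a tariff-rate quota (threshold 138 kg). In-quota: 138 kg at 7%; over-quota: 252 kg at 28.5%.
Pro-rata value split: in-quota = $14,847.30 × 138/390 = $5,253.66; over-quota = $14,847.30 − $5,253.66 = $9,593.64.
In-quota duty = $5,253.66 × 7% = $367.76. Over-quota duty = $9,593.64 × 28.5% = $2,734.19.
Line duty = $367.76 + $2,734.19 = $3,101.95.
Line 4 (16.84, Astistan, 2,907 kg, $221,804.10):
Base rate for 16.84 is 11%.
Origin Astistan qualifies under the Zoray–Astistan agreement and 16.84 is covered: preferential rate 1.5% applies instead.
Duty = $221,804.10 × 1.5% = $3,327.06.
Total = $15,585.75 + $4,010.03 + $3,101.95 + $3,327.06 = $26,024.79.

$26,024.79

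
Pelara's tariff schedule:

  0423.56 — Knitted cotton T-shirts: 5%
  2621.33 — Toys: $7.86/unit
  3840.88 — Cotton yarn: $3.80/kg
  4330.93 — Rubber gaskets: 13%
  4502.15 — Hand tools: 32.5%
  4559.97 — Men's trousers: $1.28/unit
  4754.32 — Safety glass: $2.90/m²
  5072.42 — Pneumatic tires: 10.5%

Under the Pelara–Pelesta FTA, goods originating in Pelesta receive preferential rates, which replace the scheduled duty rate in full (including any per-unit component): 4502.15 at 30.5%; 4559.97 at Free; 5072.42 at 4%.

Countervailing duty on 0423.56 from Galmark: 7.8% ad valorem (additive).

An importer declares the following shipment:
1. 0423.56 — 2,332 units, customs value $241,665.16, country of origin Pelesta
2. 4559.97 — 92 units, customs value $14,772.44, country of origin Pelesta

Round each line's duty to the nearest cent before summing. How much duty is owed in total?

Line 1 (0423.56, Pelesta, 2,332 units, $241,665.16):
Base rate for 0423.56 is 5%.
Origin Pelesta is the FTA partner but 0423.56 is not on the preference list; base rate stands.
The additional-duty order on 0423.56 targets Galmark, not Pelesta; it does not apply.
Duty = $241,665.16 × 5% = $12,083.26.
Line 2 (4559.97, Pelesta, 92 units, $14,772.44):
Base rate for 4559.97 is $1.28/unit.
Origin Pelesta qualifies under the Pelara–Pelesta agreement and 4559.97 is covered: preferential rate Free applies instead.
Duty = $14,772.44 × 0% = $0.00.
Total = $12,083.26 + $0.00 = $12,083.26.

$12,083.26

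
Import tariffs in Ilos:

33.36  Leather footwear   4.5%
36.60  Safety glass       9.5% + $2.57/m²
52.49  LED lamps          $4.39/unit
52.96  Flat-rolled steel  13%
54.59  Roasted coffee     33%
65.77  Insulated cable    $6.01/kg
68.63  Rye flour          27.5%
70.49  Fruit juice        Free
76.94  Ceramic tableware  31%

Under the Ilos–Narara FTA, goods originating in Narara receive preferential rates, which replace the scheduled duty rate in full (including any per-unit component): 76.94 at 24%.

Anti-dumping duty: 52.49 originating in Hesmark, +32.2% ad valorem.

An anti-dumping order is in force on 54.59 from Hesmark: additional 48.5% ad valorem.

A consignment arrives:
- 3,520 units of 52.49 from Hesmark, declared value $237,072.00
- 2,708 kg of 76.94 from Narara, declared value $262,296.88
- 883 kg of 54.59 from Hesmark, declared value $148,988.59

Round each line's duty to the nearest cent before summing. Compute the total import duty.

Line 1 (52.49, Hesmark, 3,520 units, $237,072.00):
Base rate for 52.49 is $4.39/unit.
Additional duty on 52.49 from Hesmark: +32.2% ad valorem. Applied ad valorem rate = 32.2%.
Duty = $237,072.00 × 32.2% + 3,520 × $4.39 = $91,789.98.
Line 2 (76.94, Narara, 2,708 kg, $262,296.88):
Base rate for 76.94 is 31%.
Origin Narara qualifies under the Ilos–Narara agreement and 76.94 is covered: preferential rate 24% applies instead.
Duty = $262,296.88 × 24% = $62,951.25.
Line 3 (54.59, Hesmark, 883 kg, $148,988.59):
Base rate for 54.59 is 33%.
Additional duty on 54.59 from Hesmark: +48.5%. Applied ad valorem rate: 33% + 48.5% = 81.5%.
Duty = $148,988.59 × 81.5% = $121,425.70.
Total = $91,789.98 + $62,951.25 + $121,425.70 = $276,166.93.

$276,166.93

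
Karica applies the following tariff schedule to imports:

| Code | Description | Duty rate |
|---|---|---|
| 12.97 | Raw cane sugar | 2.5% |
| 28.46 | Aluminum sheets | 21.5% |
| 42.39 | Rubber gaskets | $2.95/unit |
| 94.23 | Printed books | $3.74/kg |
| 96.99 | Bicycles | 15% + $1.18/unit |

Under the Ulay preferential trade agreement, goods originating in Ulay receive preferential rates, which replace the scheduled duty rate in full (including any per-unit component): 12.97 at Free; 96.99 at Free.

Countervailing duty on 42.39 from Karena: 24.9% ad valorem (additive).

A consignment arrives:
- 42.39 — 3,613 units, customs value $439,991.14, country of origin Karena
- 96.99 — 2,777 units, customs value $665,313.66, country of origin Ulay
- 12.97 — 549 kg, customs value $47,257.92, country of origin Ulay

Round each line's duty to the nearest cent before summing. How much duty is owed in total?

$120,216.14

Line 1 (42.39, Karena, 3,613 units, $439,991.14):
Base rate for 42.39 is $2.95/unit.
Additional duty on 42.39 from Karena: +24.9% ad valorem. Applied ad valorem rate = 24.9%.
Duty = $439,991.14 × 24.9% + 3,613 × $2.95 = $120,216.14.
Line 2 (96.99, Ulay, 2,777 units, $665,313.66):
Base rate for 96.99 is 15% + $1.18/unit.
Origin Ulay qualifies under the Karica–Ulay agreement and 96.99 is covered: preferential rate Free applies instead.
Duty = $665,313.66 × 0% = $0.00.
Line 3 (12.97, Ulay, 549 kg, $47,257.92):
Base rate for 12.97 is 2.5%.
Origin Ulay qualifies under the Karica–Ulay agreement and 12.97 is covered: preferential rate Free applies instead.
Duty = $47,257.92 × 0% = $0.00.
Total = $120,216.14 + $0.00 + $0.00 = $120,216.14.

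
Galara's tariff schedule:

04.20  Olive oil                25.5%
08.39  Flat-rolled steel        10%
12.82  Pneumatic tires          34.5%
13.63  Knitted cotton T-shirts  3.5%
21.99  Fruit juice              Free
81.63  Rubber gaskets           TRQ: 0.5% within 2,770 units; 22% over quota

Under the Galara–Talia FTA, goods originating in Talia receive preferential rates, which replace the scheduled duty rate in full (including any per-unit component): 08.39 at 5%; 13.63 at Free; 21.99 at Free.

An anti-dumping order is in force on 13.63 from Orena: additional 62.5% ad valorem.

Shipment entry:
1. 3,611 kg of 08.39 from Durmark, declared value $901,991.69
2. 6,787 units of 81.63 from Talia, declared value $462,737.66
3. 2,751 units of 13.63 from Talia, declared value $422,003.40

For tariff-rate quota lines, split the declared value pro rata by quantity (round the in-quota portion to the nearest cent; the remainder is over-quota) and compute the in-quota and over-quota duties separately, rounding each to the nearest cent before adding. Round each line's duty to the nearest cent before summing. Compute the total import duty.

$151,396.85

Line 1 (08.39, Durmark, 3,611 kg, $901,991.69):
Base rate for 08.39 is 10%.
08.39 has an FTA preferential rate, but origin Durmark is not Talia; base rate stands.
Duty = $901,991.69 × 10% = $90,199.17.
Line 2 (81.63, Talia, 6,787 units, $462,737.66):
Code 81.63 is under a tariff-rate quota (threshold 2,770 units). In-quota: 2,770 units at 0.5%; over-quota: 4,017 units at 22%.
Pro-rata value split: in-quota = $462,737.66 × 2,770/6,787 = $188,858.60; over-quota = $462,737.66 − $188,858.60 = $273,879.06.
In-quota duty = $188,858.60 × 0.5% = $944.29. Over-quota duty = $273,879.06 × 22% = $60,253.39.
Line duty = $944.29 + $60,253.39 = $61,197.68.
Line 3 (13.63, Talia, 2,751 units, $422,003.40):
Base rate for 13.63 is 3.5%.
Origin Talia qualifies under the Galara–Talia agreement and 13.63 is covered: preferential rate Free applies instead.
The additional-duty order on 13.63 targets Orena, not Talia; it does not apply.
Duty = $422,003.40 × 0% = $0.00.
Total = $90,199.17 + $61,197.68 + $0.00 = $151,396.85.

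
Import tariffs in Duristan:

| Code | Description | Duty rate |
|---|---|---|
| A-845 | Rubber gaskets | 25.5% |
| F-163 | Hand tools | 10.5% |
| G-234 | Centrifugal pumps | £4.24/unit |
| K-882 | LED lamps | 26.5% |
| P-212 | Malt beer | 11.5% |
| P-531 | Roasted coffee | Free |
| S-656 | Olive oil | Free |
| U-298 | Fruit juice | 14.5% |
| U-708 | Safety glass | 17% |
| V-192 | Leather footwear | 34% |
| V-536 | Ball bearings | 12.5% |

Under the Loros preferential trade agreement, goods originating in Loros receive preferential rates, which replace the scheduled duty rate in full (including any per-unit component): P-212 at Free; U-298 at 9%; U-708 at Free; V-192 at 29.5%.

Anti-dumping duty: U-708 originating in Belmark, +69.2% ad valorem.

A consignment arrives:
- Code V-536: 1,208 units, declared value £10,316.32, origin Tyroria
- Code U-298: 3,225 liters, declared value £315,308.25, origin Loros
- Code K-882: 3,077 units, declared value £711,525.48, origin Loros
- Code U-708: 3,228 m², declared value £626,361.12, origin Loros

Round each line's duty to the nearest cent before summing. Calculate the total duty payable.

Line 1 (V-536, Tyroria, 1,208 units, £10,316.32):
Base rate for V-536 is 12.5%.
Duty = £10,316.32 × 12.5% = £1,289.54.
Line 2 (U-298, Loros, 3,225 liters, £315,308.25):
Base rate for U-298 is 14.5%.
Origin Loros qualifies under the Duristan–Loros agreement and U-298 is covered: preferential rate 9% applies instead.
Duty = £315,308.25 × 9% = £28,377.74.
Line 3 (K-882, Loros, 3,077 units, £711,525.48):
Base rate for K-882 is 26.5%.
Origin Loros is the FTA partner but K-882 is not on the preference list; base rate stands.
Duty = £711,525.48 × 26.5% = £188,554.25.
Line 4 (U-708, Loros, 3,228 m², £626,361.12):
Base rate for U-708 is 17%.
Origin Loros qualifies under the Duristan–Loros agreement and U-708 is covered: preferential rate Free applies instead.
The additional-duty order on U-708 targets Belmark, not Loros; it does not apply.
Duty = £626,361.12 × 0% = £0.00.
Total = £1,289.54 + £28,377.74 + £188,554.25 + £0.00 = £218,221.53.

£218,221.53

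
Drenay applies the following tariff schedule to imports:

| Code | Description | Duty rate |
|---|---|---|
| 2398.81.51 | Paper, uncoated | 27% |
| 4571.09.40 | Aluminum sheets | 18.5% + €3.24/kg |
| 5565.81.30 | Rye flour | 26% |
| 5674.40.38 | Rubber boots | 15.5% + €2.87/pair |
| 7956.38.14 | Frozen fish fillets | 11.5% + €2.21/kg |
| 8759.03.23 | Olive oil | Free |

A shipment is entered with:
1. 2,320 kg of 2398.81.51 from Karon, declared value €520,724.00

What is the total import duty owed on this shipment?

€140,595.48

Line 1 (2398.81.51, Karon, 2,320 kg, €520,724.00):
Base rate for 2398.81.51 is 27%.
Duty = €520,724.00 × 27% = €140,595.48.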